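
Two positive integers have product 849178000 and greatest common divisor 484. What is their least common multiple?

1754500

For any two positive integers, gcd × lcm equals their product. Hence lcm = 849178000 / 484 = 1754500.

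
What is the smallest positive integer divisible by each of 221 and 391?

5083

221 = 13 · 17; 391 = 17 · 23
max exponents: 13 · 17 · 23 = 5083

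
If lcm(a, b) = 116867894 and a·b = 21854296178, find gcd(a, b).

187

gcd·lcm = product, so gcd = 21854296178/116867894 = 187.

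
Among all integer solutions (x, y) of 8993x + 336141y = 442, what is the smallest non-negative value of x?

19175

Reduce mod 336141: 8993x ≡ 442 (mod 336141). With g = gcd(8993, 336141) = 17 dividing 442, divide through: 529x ≡ 26 (mod 19773).
Since gcd(529, 19773) = 1, x ≡ 26·(529)⁻¹ ≡ 19175 (mod 19773). Smallest non-negative: 19175.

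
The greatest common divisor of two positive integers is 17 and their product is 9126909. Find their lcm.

536877

gcd·lcm = product, so lcm = 9126909/17 = 536877.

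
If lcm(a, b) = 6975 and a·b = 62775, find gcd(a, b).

gcd·lcm = product, so gcd = 62775/6975 = 9.

9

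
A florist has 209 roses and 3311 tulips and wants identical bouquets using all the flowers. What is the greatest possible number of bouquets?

Euclid: 3311 = 15·209 + 176; 209 = 1·176 + 33; 176 = 5·33 + 11; 33 = 3·11 + 0. Last nonzero remainder: 11.

11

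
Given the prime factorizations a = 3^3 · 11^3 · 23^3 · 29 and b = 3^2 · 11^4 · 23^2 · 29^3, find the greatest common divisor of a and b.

183769839

min exponent per shared prime: 3^2 · 11^3 · 23^2 · 29 = 183769839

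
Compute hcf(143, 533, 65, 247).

gcd(143, 533): 533 = 3·143 + 104; 143 = 1·104 + 39; 104 = 2·39 + 26; 39 = 1·26 + 13; 26 = 2·13 + 0 → 13
gcd(13, 65): 65 = 5·13 + 0 → 13
gcd(13, 247): 247 = 19·13 + 0 → 13

13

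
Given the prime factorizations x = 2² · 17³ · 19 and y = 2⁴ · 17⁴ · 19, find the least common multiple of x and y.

max exponent per prime: 2⁴ · 17⁴ · 19 = 25390384

25390384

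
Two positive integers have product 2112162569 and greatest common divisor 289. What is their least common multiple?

7308521

For any two positive integers, gcd × lcm equals their product. Hence lcm = 2112162569 / 289 = 7308521.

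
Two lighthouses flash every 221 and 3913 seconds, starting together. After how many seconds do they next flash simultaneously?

gcd first: 3913 = 17·221 + 156; 221 = 1·156 + 65; 156 = 2·65 + 26; 65 = 2·26 + 13; 26 = 2·13 + 0 → gcd = 13
lcm = 221·3913/gcd = 864773/13 = 66521

66521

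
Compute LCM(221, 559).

9503

gcd first: 559 = 2·221 + 117; 221 = 1·117 + 104; 117 = 1·104 + 13; 104 = 8·13 + 0 → gcd = 13
lcm = 221·559/gcd = 123539/13 = 9503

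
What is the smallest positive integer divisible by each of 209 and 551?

gcd first: 551 = 2·209 + 133; 209 = 1·133 + 76; 133 = 1·76 + 57; 76 = 1·57 + 19; 57 = 3·19 + 0 → gcd = 19
lcm = 209·551/gcd = 115159/19 = 6061

6061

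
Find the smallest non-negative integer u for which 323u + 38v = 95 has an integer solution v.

1

Euclid: 323 = 8·38 + 19; 38 = 2·19 + 0 → gcd = 19; 95 = 19·5.
Back-substitution yields 323·(1) + 38·(-8) = 19, so one solution is u = 1·5 = 5, v = -8·5 = -40.
Solutions in u differ by 38/19 = 2; the one in [0, 2) is 5 mod 2 = 1.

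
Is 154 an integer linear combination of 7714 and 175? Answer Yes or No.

Yes

By Bézout, 7714u − 175v = 154 has integer solutions iff gcd(7714, 175) | 154.
Euclid: 7714 = 44·175 + 14; 175 = 12·14 + 7; 14 = 2·7 + 0. gcd = 7; 154 mod 7 = 0. Yes.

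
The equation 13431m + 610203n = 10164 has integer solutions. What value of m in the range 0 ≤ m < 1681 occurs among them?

1182

gcd(13431, 610203) = 363 (Euclid: 610203 = 45·13431 + 5808; 13431 = 2·5808 + 1815; 5808 = 3·1815 + 363; 1815 = 5·363 + 0), and 363 | 10164.
Extended Euclid: 13431·(-318) + 610203·(7) = 363. Scale by 28: m₀ = -8904.
General solution m = m₀ + 1681t; reducing mod 1681 gives m = 1182 (and n = -26).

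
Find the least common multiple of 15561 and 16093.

1882881

gcd first: 16093 = 1·15561 + 532; 15561 = 29·532 + 133; 532 = 4·133 + 0 → gcd = 133
lcm = 15561·16093/gcd = 250423173/133 = 1882881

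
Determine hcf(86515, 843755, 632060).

55

gcd(86515, 843755): 843755 = 9·86515 + 65120; 86515 = 1·65120 + 21395; 65120 = 3·21395 + 935; 21395 = 22·935 + 825; 935 = 1·825 + 110; 825 = 7·110 + 55; 110 = 2·55 + 0 → 55
gcd(55, 632060): 632060 = 11492·55 + 0 → 55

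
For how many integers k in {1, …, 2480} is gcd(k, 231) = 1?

1290

Prime factors of 231: 3, 7, 11. Count integers ≤ 2480 divisible by none of them.
By inclusion–exclusion: 2480 − ⌊2480/3⌋ − ⌊2480/7⌋ − ⌊2480/11⌋ + ⌊2480/21⌋ + ⌊2480/33⌋ + ⌊2480/77⌋ − ⌊2480/231⌋ = 1290.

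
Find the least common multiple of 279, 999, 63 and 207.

lcm(279, 999) = 279·999/gcd = 278721/9 = 30969
lcm(30969, 63) = 30969·63/gcd = 1951047/9 = 216783
lcm(216783, 207) = 216783·207/gcd = 44874081/9 = 4986009

4986009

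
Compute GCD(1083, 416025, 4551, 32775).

gcd(1083, 416025): 416025 = 384·1083 + 153; 1083 = 7·153 + 12; 153 = 12·12 + 9; 12 = 1·9 + 3; 9 = 3·3 + 0 → 3
gcd(3, 4551): 4551 = 1517·3 + 0 → 3
gcd(3, 32775): 32775 = 10925·3 + 0 → 3

3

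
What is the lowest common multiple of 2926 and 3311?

125818

2926 = 2 · 7 · 11 · 19; 3311 = 7 · 11 · 43
max exponents: 2 · 7 · 11 · 19 · 43 = 125818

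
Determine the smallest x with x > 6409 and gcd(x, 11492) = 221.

6851

11492 = 221·52. Any x with gcd(x, 11492) = 221 is a multiple of 221, say 221s, with s coprime to 52.
Need s > 6409/221, so s ≥ 30. First s ≥ 30 with gcd(s, 52) = 1 is s = 31. Thus x = 221·31 = 6851.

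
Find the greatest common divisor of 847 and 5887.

7

Euclid: 5887 = 6·847 + 805; 847 = 1·805 + 42; 805 = 19·42 + 7; 42 = 6·7 + 0. Last nonzero remainder: 7.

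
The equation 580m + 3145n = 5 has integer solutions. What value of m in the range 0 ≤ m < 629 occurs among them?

385

Reduce mod 3145: 580m ≡ 5 (mod 3145). With g = gcd(580, 3145) = 5 dividing 5, divide through: 116m ≡ 1 (mod 629).
Since gcd(116, 629) = 1, m ≡ 1·(116)⁻¹ ≡ 385 (mod 629). Smallest non-negative: 385.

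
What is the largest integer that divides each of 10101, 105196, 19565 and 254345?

91

gcd(10101, 105196): 105196 = 10·10101 + 4186; 10101 = 2·4186 + 1729; 4186 = 2·1729 + 728; 1729 = 2·728 + 273; 728 = 2·273 + 182; 273 = 1·182 + 91; 182 = 2·91 + 0 → 91
gcd(91, 19565): 19565 = 215·91 + 0 → 91
gcd(91, 254345): 254345 = 2795·91 + 0 → 91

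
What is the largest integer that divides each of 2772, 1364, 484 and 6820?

gcd(2772, 1364): 2772 = 2·1364 + 44; 1364 = 31·44 + 0 → 44
gcd(44, 484): 484 = 11·44 + 0 → 44
gcd(44, 6820): 6820 = 155·44 + 0 → 44

44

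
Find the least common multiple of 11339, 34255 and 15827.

21271567135

lcm(11339, 34255) = 11339·34255/gcd = 388417445/17 = 22848085
lcm(22848085, 15827) = 22848085·15827/gcd = 361616641295/17 = 21271567135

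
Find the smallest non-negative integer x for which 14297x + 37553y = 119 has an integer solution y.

1794

gcd(14297, 37553) = 17 (Euclid: 37553 = 2·14297 + 8959; 14297 = 1·8959 + 5338; 8959 = 1·5338 + 3621; 5338 = 1·3621 + 1717; 3621 = 2·1717 + 187; 1717 = 9·187 + 34; 187 = 5·34 + 17; 34 = 2·17 + 0), and 17 | 119.
Extended Euclid: 14297·(-1006) + 37553·(383) = 17. Scale by 7: x₀ = -7042.
General solution x = x₀ + 2209t; reducing mod 2209 gives x = 1794 (and y = -683).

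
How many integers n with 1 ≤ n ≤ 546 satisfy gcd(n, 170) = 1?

205

170 = 2·5·17. Inclusion–exclusion on these primes:
546 − ⌊546/2⌋ − ⌊546/5⌋ − ⌊546/17⌋ + ⌊546/10⌋ + ⌊546/34⌋ + ⌊546/85⌋ − ⌊546/170⌋ = 205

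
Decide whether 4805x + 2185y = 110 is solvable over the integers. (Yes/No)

Yes

gcd(4805, 2185): 4805 = 2·2185 + 435; 2185 = 5·435 + 10; 435 = 43·10 + 5; 10 = 2·5 + 0 → 5
5 divides 110, so a solution exists.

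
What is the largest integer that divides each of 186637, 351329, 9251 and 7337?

11

gcd(186637, 351329): 351329 = 1·186637 + 164692; 186637 = 1·164692 + 21945; 164692 = 7·21945 + 11077; 21945 = 1·11077 + 10868; 11077 = 1·10868 + 209; 10868 = 52·209 + 0 → 209
gcd(209, 9251): 9251 = 44·209 + 55; 209 = 3·55 + 44; 55 = 1·44 + 11; 44 = 4·11 + 0 → 11
gcd(11, 7337): 7337 = 667·11 + 0 → 11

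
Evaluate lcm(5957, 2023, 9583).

5957 = 7 · 23 · 37; 2023 = 7 · 17²; 9583 = 7 · 37²
lcm takes max exponent of each prime: 7 · 17² · 23 · 37² = 63698201

63698201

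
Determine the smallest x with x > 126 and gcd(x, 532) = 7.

gcd(x, 532) = 7 forces 7 | x; write x = 7s. Then gcd(7s, 7·76) = 7·gcd(s, 76), so need gcd(s, 76) = 1.
7s > 126 gives s ≥ 19. The least s ≥ 19 coprime to 76 is 21, so x = 7·21 = 147.

147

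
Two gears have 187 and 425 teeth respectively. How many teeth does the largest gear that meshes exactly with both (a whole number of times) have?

Euclid: 425 = 2·187 + 51; 187 = 3·51 + 34; 51 = 1·34 + 17; 34 = 2·17 + 0. Last nonzero remainder: 17.

17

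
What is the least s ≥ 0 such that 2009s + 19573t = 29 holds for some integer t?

gcd(2009, 19573) = 1 (Euclid: 19573 = 9·2009 + 1492; 2009 = 1·1492 + 517; 1492 = 2·517 + 458; 517 = 1·458 + 59; 458 = 7·59 + 45; 59 = 1·45 + 14; 45 = 3·14 + 3; 14 = 4·3 + 2; 3 = 1·2 + 1; 2 = 2·1 + 0), and 1 | 29.
Extended Euclid: 2009·(-6966) + 19573·(715) = 1. Scale by 29: s₀ = -202014.
General solution s = s₀ + 19573k; reducing mod 19573 gives s = 13289 (and t = -1364).

13289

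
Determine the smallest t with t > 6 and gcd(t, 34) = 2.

Multiples of 2 above 6: 2·4, 2·5, … . Need the cofactor coprime to 34/2 = 17.
Checking s = 4, 5, … the first with gcd(s, 17) = 1 is s = 4, giving 8.

8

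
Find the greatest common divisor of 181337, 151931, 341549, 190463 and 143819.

gcd(181337, 151931): 181337 = 1·151931 + 29406; 151931 = 5·29406 + 4901; 29406 = 6·4901 + 0 → 4901
gcd(4901, 341549): 341549 = 69·4901 + 3380; 4901 = 1·3380 + 1521; 3380 = 2·1521 + 338; 1521 = 4·338 + 169; 338 = 2·169 + 0 → 169
gcd(169, 190463): 190463 = 1127·169 + 0 → 169
gcd(169, 143819): 143819 = 851·169 + 0 → 169

169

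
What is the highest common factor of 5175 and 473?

Euclid: 5175 = 10·473 + 445; 473 = 1·445 + 28; 445 = 15·28 + 25; 28 = 1·25 + 3; 25 = 8·3 + 1; 3 = 3·1 + 0. Last nonzero remainder: 1.

1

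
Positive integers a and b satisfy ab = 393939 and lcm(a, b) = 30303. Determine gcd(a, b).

From gcd × lcm = ab: gcd = 393939 / 30303 = 13.

13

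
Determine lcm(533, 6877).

281957

gcd first: 6877 = 12·533 + 481; 533 = 1·481 + 52; 481 = 9·52 + 13; 52 = 4·13 + 0 → gcd = 13
lcm = 533·6877/gcd = 3665441/13 = 281957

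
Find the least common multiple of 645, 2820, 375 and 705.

3031500

lcm(645, 2820) = 645·2820/gcd = 1818900/15 = 121260
lcm(121260, 375) = 121260·375/gcd = 45472500/15 = 3031500
lcm(3031500, 705) = 3031500·705/gcd = 2137207500/705 = 3031500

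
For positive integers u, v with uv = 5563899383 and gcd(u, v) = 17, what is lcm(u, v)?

327288199

gcd·lcm = product, so lcm = 5563899383/17 = 327288199.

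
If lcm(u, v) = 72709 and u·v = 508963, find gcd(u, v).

From gcd × lcm = uv: gcd = 508963 / 72709 = 7.

7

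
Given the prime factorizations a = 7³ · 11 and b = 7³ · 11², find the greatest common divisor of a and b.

min exponent per shared prime: 7³ · 11 = 3773

3773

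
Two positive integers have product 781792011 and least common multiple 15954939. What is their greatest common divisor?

49

From gcd × lcm = mn: gcd = 781792011 / 15954939 = 49.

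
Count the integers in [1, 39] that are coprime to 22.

22 = 2·11. Inclusion–exclusion on these primes:
39 − ⌊39/2⌋ − ⌊39/11⌋ + ⌊39/22⌋ = 18

18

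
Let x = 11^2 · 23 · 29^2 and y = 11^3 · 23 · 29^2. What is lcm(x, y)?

max exponent per prime: 11^3 · 23 · 29^2 = 25745533

25745533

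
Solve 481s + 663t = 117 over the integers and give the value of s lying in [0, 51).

gcd(481, 663) = 13 (Euclid: 663 = 1·481 + 182; 481 = 2·182 + 117; 182 = 1·117 + 65; 117 = 1·65 + 52; 65 = 1·52 + 13; 52 = 4·13 + 0), and 13 | 117.
Extended Euclid: 481·(-11) + 663·(8) = 13. Scale by 9: s₀ = -99.
General solution s = s₀ + 51k; reducing mod 51 gives s = 3 (and t = -2).

3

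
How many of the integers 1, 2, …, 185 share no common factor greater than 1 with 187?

159

Prime factors of 187: 11, 17. Count integers ≤ 185 divisible by none of them.
By inclusion–exclusion: 185 − ⌊185/11⌋ − ⌊185/17⌋ + ⌊185/187⌋ = 159.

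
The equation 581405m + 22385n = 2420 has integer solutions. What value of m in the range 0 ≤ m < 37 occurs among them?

Euclid: 581405 = 25·22385 + 21780; 22385 = 1·21780 + 605; 21780 = 36·605 + 0 → gcd = 605; 2420 = 605·4.
Back-substitution yields 581405·(-1) + 22385·(26) = 605, so one solution is m = -1·4 = -4, n = 26·4 = 104.
Solutions in m differ by 22385/605 = 37; the one in [0, 37) is -4 mod 37 = 33.

33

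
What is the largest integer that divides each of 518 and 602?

14

Euclid: 602 = 1·518 + 84; 518 = 6·84 + 14; 84 = 6·14 + 0. Last nonzero remainder: 14.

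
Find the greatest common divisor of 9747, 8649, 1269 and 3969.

9

gcd(9747, 8649): 9747 = 1·8649 + 1098; 8649 = 7·1098 + 963; 1098 = 1·963 + 135; 963 = 7·135 + 18; 135 = 7·18 + 9; 18 = 2·9 + 0 → 9
gcd(9, 1269): 1269 = 141·9 + 0 → 9
gcd(9, 3969): 3969 = 441·9 + 0 → 9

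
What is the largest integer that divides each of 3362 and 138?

2

Euclid: 3362 = 24·138 + 50; 138 = 2·50 + 38; 50 = 1·38 + 12; 38 = 3·12 + 2; 12 = 6·2 + 0. Last nonzero remainder: 2.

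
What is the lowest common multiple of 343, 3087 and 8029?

3540789

343 = 7³; 3087 = 3² · 7³; 8029 = 7 · 31 · 37
lcm takes max exponent of each prime: 3² · 7³ · 31 · 37 = 3540789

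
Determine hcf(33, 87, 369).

gcd(33, 87): 87 = 2·33 + 21; 33 = 1·21 + 12; 21 = 1·12 + 9; 12 = 1·9 + 3; 9 = 3·3 + 0 → 3
gcd(3, 369): 369 = 123·3 + 0 → 3

3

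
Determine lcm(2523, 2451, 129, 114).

4122582

lcm(2523, 2451) = 2523·2451/gcd = 6183873/3 = 2061291
lcm(2061291, 129) = 2061291·129/gcd = 265906539/129 = 2061291
lcm(2061291, 114) = 2061291·114/gcd = 234987174/57 = 4122582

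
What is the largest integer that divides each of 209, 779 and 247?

19

209 = 11 · 19; 779 = 19 · 41; 247 = 13 · 19
gcd takes min exponent of each prime: 19 = 19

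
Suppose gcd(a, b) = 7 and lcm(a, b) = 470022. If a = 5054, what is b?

651

a·b = gcd·lcm = 7·470022 = 3290154, so b = 3290154/5054 = 651.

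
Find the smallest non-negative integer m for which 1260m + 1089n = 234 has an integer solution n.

116

Reduce mod 1089: 1260m ≡ 234 (mod 1089). With g = gcd(1260, 1089) = 9 dividing 234, divide through: 140m ≡ 26 (mod 121).
Since gcd(140, 121) = 1, m ≡ 26·(140)⁻¹ ≡ 116 (mod 121). Smallest non-negative: 116.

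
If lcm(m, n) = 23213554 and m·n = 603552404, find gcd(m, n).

From gcd × lcm = mn: gcd = 603552404 / 23213554 = 26.

26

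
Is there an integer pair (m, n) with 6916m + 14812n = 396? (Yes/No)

No

gcd(6916, 14812): 14812 = 2·6916 + 980; 6916 = 7·980 + 56; 980 = 17·56 + 28; 56 = 2·28 + 0 → 28
28 does not divide 396, so a solution does not exist.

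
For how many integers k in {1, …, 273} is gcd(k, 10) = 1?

10 = 2·5. Inclusion–exclusion on these primes:
273 − ⌊273/2⌋ − ⌊273/5⌋ + ⌊273/10⌋ = 110

110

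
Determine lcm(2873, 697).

117793

2873 = 13² · 17; 697 = 17 · 41
max exponents: 13² · 17 · 41 = 117793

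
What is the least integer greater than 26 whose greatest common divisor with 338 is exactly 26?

52

Multiples of 26 above 26: 26·2, 26·3, … . Need the cofactor coprime to 338/26 = 13.
Checking s = 2, 3, … the first with gcd(s, 13) = 1 is s = 2, giving 52.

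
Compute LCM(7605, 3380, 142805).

5140980

lcm(7605, 3380) = 7605·3380/gcd = 25704900/845 = 30420
lcm(30420, 142805) = 30420·142805/gcd = 4344128100/845 = 5140980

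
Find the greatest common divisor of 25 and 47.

Euclid: 47 = 1·25 + 22; 25 = 1·22 + 3; 22 = 7·3 + 1; 3 = 3·1 + 0. Last nonzero remainder: 1.

1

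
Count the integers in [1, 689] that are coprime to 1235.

Prime factors of 1235: 5, 13, 19. Count integers ≤ 689 divisible by none of them.
By inclusion–exclusion: 689 − ⌊689/5⌋ − ⌊689/13⌋ − ⌊689/19⌋ + ⌊689/65⌋ + ⌊689/95⌋ + ⌊689/247⌋ − ⌊689/1235⌋ = 482.

482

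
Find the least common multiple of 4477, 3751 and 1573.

1804231

lcm(4477, 3751) = 4477·3751/gcd = 16793227/121 = 138787
lcm(138787, 1573) = 138787·1573/gcd = 218311951/121 = 1804231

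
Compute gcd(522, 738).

Euclid: 738 = 1·522 + 216; 522 = 2·216 + 90; 216 = 2·90 + 36; 90 = 2·36 + 18; 36 = 2·18 + 0. Last nonzero remainder: 18.

18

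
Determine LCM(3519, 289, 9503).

3519 = 3² · 17 · 23; 289 = 17²; 9503 = 13 · 17 · 43
lcm takes max exponent of each prime: 3² · 13 · 17² · 23 · 43 = 33441057

33441057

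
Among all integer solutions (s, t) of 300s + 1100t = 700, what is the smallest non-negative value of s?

6

gcd(300, 1100) = 100 (Euclid: 1100 = 3·300 + 200; 300 = 1·200 + 100; 200 = 2·100 + 0), and 100 | 700.
Extended Euclid: 300·(4) + 1100·(-1) = 100. Scale by 7: s₀ = 28.
General solution s = s₀ + 11k; reducing mod 11 gives s = 6 (and t = -1).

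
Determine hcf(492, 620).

492 = 2² · 3 · 41
620 = 2² · 5 · 31
Common: 2² = 4

4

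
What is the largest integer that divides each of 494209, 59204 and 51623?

361

gcd(494209, 59204): 494209 = 8·59204 + 20577; 59204 = 2·20577 + 18050; 20577 = 1·18050 + 2527; 18050 = 7·2527 + 361; 2527 = 7·361 + 0 → 361
gcd(361, 51623): 51623 = 143·361 + 0 → 361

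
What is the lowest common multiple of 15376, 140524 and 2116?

285752181424

15376 = 2⁴ · 31²; 140524 = 2² · 19 · 43²; 2116 = 2² · 23²
lcm takes max exponent of each prime: 2⁴ · 19 · 23² · 31² · 43² = 285752181424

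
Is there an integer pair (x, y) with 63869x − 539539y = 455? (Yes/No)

Yes

By Bézout, 63869x − 539539y = 455 has integer solutions iff gcd(63869, 539539) | 455.
Euclid: 539539 = 8·63869 + 28587; 63869 = 2·28587 + 6695; 28587 = 4·6695 + 1807; 6695 = 3·1807 + 1274; 1807 = 1·1274 + 533; 1274 = 2·533 + 208; 533 = 2·208 + 117; 208 = 1·117 + 91; 117 = 1·91 + 26; 91 = 3·26 + 13; 26 = 2·13 + 0. gcd = 13; 455 mod 13 = 0. Yes.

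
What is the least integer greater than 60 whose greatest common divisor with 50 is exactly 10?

Multiples of 10 above 60: 10·7, 10·8, … . Need the cofactor coprime to 50/10 = 5.
Checking s = 7, 8, … the first with gcd(s, 5) = 1 is s = 7, giving 70.

70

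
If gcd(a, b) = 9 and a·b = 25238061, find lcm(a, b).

2804229

Since gcd(a,b)·lcm(a,b) = ab, lcm = 25238061/9 = 2804229.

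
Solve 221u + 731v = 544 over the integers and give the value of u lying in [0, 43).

19

gcd(221, 731) = 17 (Euclid: 731 = 3·221 + 68; 221 = 3·68 + 17; 68 = 4·17 + 0), and 17 | 544.
Extended Euclid: 221·(10) + 731·(-3) = 17. Scale by 32: u₀ = 320.
General solution u = u₀ + 43t; reducing mod 43 gives u = 19 (and v = -5).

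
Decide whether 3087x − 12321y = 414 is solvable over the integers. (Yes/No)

By Bézout, 3087x − 12321y = 414 has integer solutions iff gcd(3087, 12321) | 414.
Euclid: 12321 = 3·3087 + 3060; 3087 = 1·3060 + 27; 3060 = 113·27 + 9; 27 = 3·9 + 0. gcd = 9; 414 mod 9 = 0. Yes.

Yes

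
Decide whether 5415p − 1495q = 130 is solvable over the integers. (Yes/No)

gcd(5415, 1495): 5415 = 3·1495 + 930; 1495 = 1·930 + 565; 930 = 1·565 + 365; 565 = 1·365 + 200; 365 = 1·200 + 165; 200 = 1·165 + 35; 165 = 4·35 + 25; 35 = 1·25 + 10; 25 = 2·10 + 5; 10 = 2·5 + 0 → 5
5 divides 130, so a solution exists.

Yes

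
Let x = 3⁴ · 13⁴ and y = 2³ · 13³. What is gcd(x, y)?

min exponent per shared prime: 13³ = 2197

2197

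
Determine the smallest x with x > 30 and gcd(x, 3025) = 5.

3025 = 5·605. Any x with gcd(x, 3025) = 5 is a multiple of 5, say 5s, with s coprime to 605.
Need s > 30/5, so s ≥ 7. First s ≥ 7 with gcd(s, 605) = 1 is s = 7. Thus x = 5·7 = 35.

35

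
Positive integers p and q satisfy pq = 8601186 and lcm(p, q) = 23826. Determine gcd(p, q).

gcd·lcm = product, so gcd = 8601186/23826 = 361.

361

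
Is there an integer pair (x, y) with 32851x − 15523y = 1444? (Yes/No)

Yes

By Bézout, 32851x − 15523y = 1444 has integer solutions iff gcd(32851, 15523) | 1444.
Euclid: 32851 = 2·15523 + 1805; 15523 = 8·1805 + 1083; 1805 = 1·1083 + 722; 1083 = 1·722 + 361; 722 = 2·361 + 0. gcd = 361; 1444 mod 361 = 0. Yes.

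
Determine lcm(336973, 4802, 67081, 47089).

336973 = 7² · 13 · 23²; 4802 = 2 · 7⁴; 67081 = 7² · 37²; 47089 = 7² · 31²
lcm takes max exponent of each prime: 2 · 7⁴ · 13 · 23² · 31² · 37² = 43445821732586

43445821732586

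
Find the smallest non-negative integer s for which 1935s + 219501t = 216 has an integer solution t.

Euclid: 219501 = 113·1935 + 846; 1935 = 2·846 + 243; 846 = 3·243 + 117; 243 = 2·117 + 9; 117 = 13·9 + 0 → gcd = 9; 216 = 9·24.
Back-substitution yields 1935·(1815) + 219501·(-16) = 9, so one solution is s = 1815·24 = 43560, t = -16·24 = -384.
Solutions in s differ by 219501/9 = 24389; the one in [0, 24389) is 43560 mod 24389 = 19171.

19171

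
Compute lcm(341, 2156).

66836

341 = 11 · 31; 2156 = 2² · 7² · 11
max exponents: 2² · 7² · 11 · 31 = 66836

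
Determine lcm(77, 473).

3311

77 = 7 · 11; 473 = 11 · 43
max exponents: 7 · 11 · 43 = 3311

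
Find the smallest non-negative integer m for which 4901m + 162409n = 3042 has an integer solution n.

Euclid: 162409 = 33·4901 + 676; 4901 = 7·676 + 169; 676 = 4·169 + 0 → gcd = 169; 3042 = 169·18.
Back-substitution yields 4901·(232) + 162409·(-7) = 169, so one solution is m = 232·18 = 4176, n = -7·18 = -126.
Solutions in m differ by 162409/169 = 961; the one in [0, 961) is 4176 mod 961 = 332.

332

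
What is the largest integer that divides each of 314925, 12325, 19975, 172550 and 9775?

314925 = 3 · 5² · 13 · 17 · 19; 12325 = 5² · 17 · 29; 19975 = 5² · 17 · 47; 172550 = 2 · 5² · 7 · 17 · 29; 9775 = 5² · 17 · 23
gcd takes min exponent of each prime: 5² · 17 = 425

425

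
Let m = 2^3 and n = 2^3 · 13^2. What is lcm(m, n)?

max exponent per prime: 2^3 · 13^2 = 1352

1352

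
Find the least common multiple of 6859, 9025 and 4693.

2229175

6859 = 19³; 9025 = 5² · 19²; 4693 = 13 · 19²
lcm takes max exponent of each prime: 5² · 13 · 19³ = 2229175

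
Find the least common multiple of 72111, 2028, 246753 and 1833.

1115065949868

lcm(72111, 2028) = 72111·2028/gcd = 146241108/39 = 3749772
lcm(3749772, 246753) = 3749772·246753/gcd = 925267490316/39 = 23724807444
lcm(23724807444, 1833) = 23724807444·1833/gcd = 43487572044852/39 = 1115065949868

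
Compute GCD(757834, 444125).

209

Euclid: 757834 = 1·444125 + 313709; 444125 = 1·313709 + 130416; 313709 = 2·130416 + 52877; 130416 = 2·52877 + 24662; 52877 = 2·24662 + 3553; 24662 = 6·3553 + 3344; 3553 = 1·3344 + 209; 3344 = 16·209 + 0. Last nonzero remainder: 209.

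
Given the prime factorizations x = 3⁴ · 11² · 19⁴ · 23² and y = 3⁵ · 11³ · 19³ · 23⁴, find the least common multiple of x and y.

max exponent per prime: 3⁵ · 11³ · 19⁴ · 23⁴ = 11795329490233113

11795329490233113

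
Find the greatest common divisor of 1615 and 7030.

1615 = 5 · 17 · 19
7030 = 2 · 5 · 19 · 37
Common: 5 · 19 = 95

95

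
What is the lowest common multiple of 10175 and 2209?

10175 = 5² · 11 · 37; 2209 = 47²
max exponents: 5² · 11 · 37 · 47² = 22476575

22476575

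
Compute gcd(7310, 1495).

5

7310 = 2 · 5 · 17 · 43
1495 = 5 · 13 · 23
Common: 5 = 5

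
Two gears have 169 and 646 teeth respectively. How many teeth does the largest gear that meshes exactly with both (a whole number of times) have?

1

169 = 13²
646 = 2 · 17 · 19
Common: 1 = 1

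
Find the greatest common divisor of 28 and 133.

Euclid: 133 = 4·28 + 21; 28 = 1·21 + 7; 21 = 3·7 + 0. Last nonzero remainder: 7.

7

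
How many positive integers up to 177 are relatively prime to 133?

Prime factors of 133: 7, 19. Count integers ≤ 177 divisible by none of them.
By inclusion–exclusion: 177 − ⌊177/7⌋ − ⌊177/19⌋ + ⌊177/133⌋ = 144.

144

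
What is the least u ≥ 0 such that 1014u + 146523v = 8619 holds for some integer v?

Euclid: 146523 = 144·1014 + 507; 1014 = 2·507 + 0 → gcd = 507; 8619 = 507·17.
Back-substitution yields 1014·(-144) + 146523·(1) = 507, so one solution is u = -144·17 = -2448, v = 1·17 = 17.
Solutions in u differ by 146523/507 = 289; the one in [0, 289) is -2448 mod 289 = 153.

153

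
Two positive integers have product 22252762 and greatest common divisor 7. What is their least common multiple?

gcd·lcm = product, so lcm = 22252762/7 = 3178966.

3178966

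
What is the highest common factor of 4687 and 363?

1

Euclid: 4687 = 12·363 + 331; 363 = 1·331 + 32; 331 = 10·32 + 11; 32 = 2·11 + 10; 11 = 1·10 + 1; 10 = 10·1 + 0. Last nonzero remainder: 1.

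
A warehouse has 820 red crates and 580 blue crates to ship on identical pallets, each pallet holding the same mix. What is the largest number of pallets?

20

Euclid: 820 = 1·580 + 240; 580 = 2·240 + 100; 240 = 2·100 + 40; 100 = 2·40 + 20; 40 = 2·20 + 0. Last nonzero remainder: 20.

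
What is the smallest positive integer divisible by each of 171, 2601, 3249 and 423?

lcm(171, 2601) = 171·2601/gcd = 444771/9 = 49419
lcm(49419, 3249) = 49419·3249/gcd = 160562331/171 = 938961
lcm(938961, 423) = 938961·423/gcd = 397180503/9 = 44131167

44131167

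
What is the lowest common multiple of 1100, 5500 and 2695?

1100 = 2² · 5² · 11; 5500 = 2² · 5³ · 11; 2695 = 5 · 7² · 11
lcm takes max exponent of each prime: 2² · 5³ · 7² · 11 = 269500

269500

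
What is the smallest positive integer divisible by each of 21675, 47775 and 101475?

18680837175

21675 = 3 · 5² · 17²; 47775 = 3 · 5² · 7² · 13; 101475 = 3² · 5² · 11 · 41
lcm takes max exponent of each prime: 3² · 5² · 7² · 11 · 13 · 17² · 41 = 18680837175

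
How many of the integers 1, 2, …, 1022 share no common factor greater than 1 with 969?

608

969 = 3·17·19. Inclusion–exclusion on these primes:
1022 − ⌊1022/3⌋ − ⌊1022/17⌋ − ⌊1022/19⌋ + ⌊1022/51⌋ + ⌊1022/57⌋ + ⌊1022/323⌋ − ⌊1022/969⌋ = 608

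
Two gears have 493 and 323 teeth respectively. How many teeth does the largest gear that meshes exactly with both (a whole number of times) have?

17

Euclid: 493 = 1·323 + 170; 323 = 1·170 + 153; 170 = 1·153 + 17; 153 = 9·17 + 0. Last nonzero remainder: 17.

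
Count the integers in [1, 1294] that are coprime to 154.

504

Prime factors of 154: 2, 7, 11. Count integers ≤ 1294 divisible by none of them.
By inclusion–exclusion: 1294 − ⌊1294/2⌋ − ⌊1294/7⌋ − ⌊1294/11⌋ + ⌊1294/14⌋ + ⌊1294/22⌋ + ⌊1294/77⌋ − ⌊1294/154⌋ = 504.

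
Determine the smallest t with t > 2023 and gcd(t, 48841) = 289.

48841 = 289·169. Any t with gcd(t, 48841) = 289 is a multiple of 289, say 289s, with s coprime to 169.
Need s > 2023/289, so s ≥ 8. First s ≥ 8 with gcd(s, 169) = 1 is s = 8. Thus t = 289·8 = 2312.

2312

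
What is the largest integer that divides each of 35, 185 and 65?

35 = 5 · 7; 185 = 5 · 37; 65 = 5 · 13
gcd takes min exponent of each prime: 5 = 5

5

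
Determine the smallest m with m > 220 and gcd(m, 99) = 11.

99 = 11·9. Any m with gcd(m, 99) = 11 is a multiple of 11, say 11s, with s coprime to 9.
Need s > 220/11, so s ≥ 21. First s ≥ 21 with gcd(s, 9) = 1 is s = 22. Thus m = 11·22 = 242.

242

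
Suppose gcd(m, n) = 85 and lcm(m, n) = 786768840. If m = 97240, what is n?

Using mn = gcd(m,n)·lcm(m,n) = 85·786768840 = 66875351400, we get n = 66875351400/97240 = 687735.

687735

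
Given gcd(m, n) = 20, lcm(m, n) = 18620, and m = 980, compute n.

380

m·n = gcd·lcm = 20·18620 = 372400, so n = 372400/980 = 380.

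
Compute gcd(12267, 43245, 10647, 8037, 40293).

9

gcd(12267, 43245): 43245 = 3·12267 + 6444; 12267 = 1·6444 + 5823; 6444 = 1·5823 + 621; 5823 = 9·621 + 234; 621 = 2·234 + 153; 234 = 1·153 + 81; 153 = 1·81 + 72; 81 = 1·72 + 9; 72 = 8·9 + 0 → 9
gcd(9, 10647): 10647 = 1183·9 + 0 → 9
gcd(9, 8037): 8037 = 893·9 + 0 → 9
gcd(9, 40293): 40293 = 4477·9 + 0 → 9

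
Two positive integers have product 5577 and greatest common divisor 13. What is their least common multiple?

For any two positive integers, gcd × lcm equals their product. Hence lcm = 5577 / 13 = 429.

429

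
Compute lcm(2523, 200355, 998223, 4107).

56066377689255

2523 = 3 · 29²; 200355 = 3 · 5 · 19² · 37; 998223 = 3 · 17 · 23² · 37; 4107 = 3 · 37²
lcm takes max exponent of each prime: 3 · 5 · 17 · 19² · 23² · 29² · 37² = 56066377689255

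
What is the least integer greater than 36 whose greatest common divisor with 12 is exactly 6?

Multiples of 6 above 36: 6·7, 6·8, … . Need the cofactor coprime to 12/6 = 2.
Checking s = 7, 8, … the first with gcd(s, 2) = 1 is s = 7, giving 42.

42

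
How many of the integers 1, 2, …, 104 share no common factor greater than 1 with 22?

Prime factors of 22: 2, 11. Count integers ≤ 104 divisible by none of them.
By inclusion–exclusion: 104 − ⌊104/2⌋ − ⌊104/11⌋ + ⌊104/22⌋ = 47.

47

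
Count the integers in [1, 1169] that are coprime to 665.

760

Prime factors of 665: 5, 7, 19. Count integers ≤ 1169 divisible by none of them.
By inclusion–exclusion: 1169 − ⌊1169/5⌋ − ⌊1169/7⌋ − ⌊1169/19⌋ + ⌊1169/35⌋ + ⌊1169/95⌋ + ⌊1169/133⌋ − ⌊1169/665⌋ = 760.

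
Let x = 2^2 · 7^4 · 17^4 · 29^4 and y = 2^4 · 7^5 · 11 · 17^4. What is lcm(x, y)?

174739281244282832

max exponent per prime: 2^4 · 7^5 · 11 · 17^4 · 29^4 = 174739281244282832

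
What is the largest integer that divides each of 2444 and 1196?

2444 = 2² · 13 · 47
1196 = 2² · 13 · 23
Common: 2² · 13 = 52

52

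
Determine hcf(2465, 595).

2465 = 5 · 17 · 29
595 = 5 · 7 · 17
Common: 5 · 17 = 85

85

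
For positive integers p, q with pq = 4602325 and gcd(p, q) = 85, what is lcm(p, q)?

Since gcd(p,q)·lcm(p,q) = pq, lcm = 4602325/85 = 54145.

54145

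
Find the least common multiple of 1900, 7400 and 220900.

1900 = 2² · 5² · 19; 7400 = 2³ · 5² · 37; 220900 = 2² · 5² · 47²
lcm takes max exponent of each prime: 2³ · 5² · 19 · 37 · 47² = 310585400

310585400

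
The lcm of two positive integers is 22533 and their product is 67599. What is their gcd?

gcd·lcm = product, so gcd = 67599/22533 = 3.

3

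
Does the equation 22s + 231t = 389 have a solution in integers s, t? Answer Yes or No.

gcd(22, 231): 231 = 10·22 + 11; 22 = 2·11 + 0 → 11
11 does not divide 389, so a solution does not exist.

No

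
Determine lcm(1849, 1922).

1849 = 43²; 1922 = 2 · 31²
max exponents: 2 · 31² · 43² = 3553778

3553778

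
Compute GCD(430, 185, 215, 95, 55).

5

gcd(430, 185): 430 = 2·185 + 60; 185 = 3·60 + 5; 60 = 12·5 + 0 → 5
gcd(5, 215): 215 = 43·5 + 0 → 5
gcd(5, 95): 95 = 19·5 + 0 → 5
gcd(5, 55): 55 = 11·5 + 0 → 5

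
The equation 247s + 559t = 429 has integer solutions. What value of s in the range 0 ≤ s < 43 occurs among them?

4

gcd(247, 559) = 13 (Euclid: 559 = 2·247 + 65; 247 = 3·65 + 52; 65 = 1·52 + 13; 52 = 4·13 + 0), and 13 | 429.
Extended Euclid: 247·(-9) + 559·(4) = 13. Scale by 33: s₀ = -297.
General solution s = s₀ + 43k; reducing mod 43 gives s = 4 (and t = -1).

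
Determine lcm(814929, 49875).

814929 = 3 · 17 · 19 · 29²; 49875 = 3 · 5³ · 7 · 19
max exponents: 3 · 5³ · 7 · 17 · 19 · 29² = 713062875

713062875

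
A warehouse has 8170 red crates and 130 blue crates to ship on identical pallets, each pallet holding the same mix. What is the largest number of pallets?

10

8170 = 2 · 5 · 19 · 43
130 = 2 · 5 · 13
Common: 2 · 5 = 10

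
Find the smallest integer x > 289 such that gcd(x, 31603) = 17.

31603 = 17·1859. Any x with gcd(x, 31603) = 17 is a multiple of 17, say 17s, with s coprime to 1859.
Need s > 289/17, so s ≥ 18. First s ≥ 18 with gcd(s, 1859) = 1 is s = 18. Thus x = 17·18 = 306.

306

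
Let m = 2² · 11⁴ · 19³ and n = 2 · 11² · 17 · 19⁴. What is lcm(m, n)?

max exponent per prime: 2² · 11⁴ · 17 · 19⁴ = 129746023748

129746023748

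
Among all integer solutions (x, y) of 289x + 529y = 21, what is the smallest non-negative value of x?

Euclid: 529 = 1·289 + 240; 289 = 1·240 + 49; 240 = 4·49 + 44; 49 = 1·44 + 5; 44 = 8·5 + 4; 5 = 1·4 + 1; 4 = 4·1 + 0 → gcd = 1; 21 = 1·21.
Back-substitution yields 289·(108) + 529·(-59) = 1, so one solution is x = 108·21 = 2268, y = -59·21 = -1239.
Solutions in x differ by 529/1 = 529; the one in [0, 529) is 2268 mod 529 = 152.

152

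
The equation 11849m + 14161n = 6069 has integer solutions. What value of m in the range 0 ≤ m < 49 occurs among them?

28

gcd(11849, 14161) = 289 (Euclid: 14161 = 1·11849 + 2312; 11849 = 5·2312 + 289; 2312 = 8·289 + 0), and 289 | 6069.
Extended Euclid: 11849·(6) + 14161·(-5) = 289. Scale by 21: m₀ = 126.
General solution m = m₀ + 49t; reducing mod 49 gives m = 28 (and n = -23).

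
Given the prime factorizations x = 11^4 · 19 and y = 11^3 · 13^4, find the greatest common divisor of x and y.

min exponent per shared prime: 11^3 = 1331

1331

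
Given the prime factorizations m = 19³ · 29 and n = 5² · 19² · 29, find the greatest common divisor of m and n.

min exponent per shared prime: 19² · 29 = 10469

10469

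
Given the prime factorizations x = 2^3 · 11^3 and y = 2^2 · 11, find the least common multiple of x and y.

10648

max exponent per prime: 2^3 · 11^3 = 10648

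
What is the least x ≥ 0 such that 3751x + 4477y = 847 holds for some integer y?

5

Reduce mod 4477: 3751x ≡ 847 (mod 4477). With g = gcd(3751, 4477) = 121 dividing 847, divide through: 31x ≡ 7 (mod 37).
Since gcd(31, 37) = 1, x ≡ 7·(31)⁻¹ ≡ 5 (mod 37). Smallest non-negative: 5.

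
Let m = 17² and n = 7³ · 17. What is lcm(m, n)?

99127

max exponent per prime: 7³ · 17² = 99127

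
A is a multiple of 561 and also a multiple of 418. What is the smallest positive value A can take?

21318

561 = 3 · 11 · 17; 418 = 2 · 11 · 19
max exponents: 2 · 3 · 11 · 17 · 19 = 21318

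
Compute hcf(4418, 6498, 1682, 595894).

2

gcd(4418, 6498): 6498 = 1·4418 + 2080; 4418 = 2·2080 + 258; 2080 = 8·258 + 16; 258 = 16·16 + 2; 16 = 8·2 + 0 → 2
gcd(2, 1682): 1682 = 841·2 + 0 → 2
gcd(2, 595894): 595894 = 297947·2 + 0 → 2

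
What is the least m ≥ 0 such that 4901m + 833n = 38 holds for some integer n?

gcd(4901, 833) = 1 (Euclid: 4901 = 5·833 + 736; 833 = 1·736 + 97; 736 = 7·97 + 57; 97 = 1·57 + 40; 57 = 1·40 + 17; 40 = 2·17 + 6; 17 = 2·6 + 5; 6 = 1·5 + 1; 5 = 5·1 + 0), and 1 | 38.
Extended Euclid: 4901·(-146) + 833·(859) = 1. Scale by 38: m₀ = -5548.
General solution m = m₀ + 833t; reducing mod 833 gives m = 283 (and n = -1665).

283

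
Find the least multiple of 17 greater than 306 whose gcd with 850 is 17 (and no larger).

323

gcd(k, 850) = 17 forces 17 | k; write k = 17s. Then gcd(17s, 17·50) = 17·gcd(s, 50), so need gcd(s, 50) = 1.
17s > 306 gives s ≥ 19. The least s ≥ 19 coprime to 50 is 19, so k = 17·19 = 323.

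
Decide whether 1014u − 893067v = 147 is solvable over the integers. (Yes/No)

Yes

By Bézout, 1014u − 893067v = 147 has integer solutions iff gcd(1014, 893067) | 147.
Euclid: 893067 = 880·1014 + 747; 1014 = 1·747 + 267; 747 = 2·267 + 213; 267 = 1·213 + 54; 213 = 3·54 + 51; 54 = 1·51 + 3; 51 = 17·3 + 0. gcd = 3; 147 mod 3 = 0. Yes.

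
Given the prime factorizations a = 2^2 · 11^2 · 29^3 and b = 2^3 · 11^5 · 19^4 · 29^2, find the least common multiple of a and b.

max exponent per prime: 2^3 · 11^5 · 19^4 · 29^3 = 4095074530010552

4095074530010552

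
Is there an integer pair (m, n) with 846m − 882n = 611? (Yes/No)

No

gcd(846, 882): 882 = 1·846 + 36; 846 = 23·36 + 18; 36 = 2·18 + 0 → 18
18 does not divide 611, so a solution does not exist.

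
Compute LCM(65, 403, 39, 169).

78585

65 = 5 · 13; 403 = 13 · 31; 39 = 3 · 13; 169 = 13²
lcm takes max exponent of each prime: 3 · 5 · 13² · 31 = 78585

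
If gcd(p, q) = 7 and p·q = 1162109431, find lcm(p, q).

For any two positive integers, gcd × lcm equals their product. Hence lcm = 1162109431 / 7 = 166015633.

166015633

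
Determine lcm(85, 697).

gcd first: 697 = 8·85 + 17; 85 = 5·17 + 0 → gcd = 17
lcm = 85·697/gcd = 59245/17 = 3485

3485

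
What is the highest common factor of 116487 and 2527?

7

116487 = 3² · 7 · 43²
2527 = 7 · 19²
Common: 7 = 7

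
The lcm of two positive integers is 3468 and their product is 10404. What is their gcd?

3

gcd·lcm = product, so gcd = 10404/3468 = 3.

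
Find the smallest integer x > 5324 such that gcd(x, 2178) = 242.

5566

2178 = 242·9. Any x with gcd(x, 2178) = 242 is a multiple of 242, say 242s, with s coprime to 9.
Need s > 5324/242, so s ≥ 23. First s ≥ 23 with gcd(s, 9) = 1 is s = 23. Thus x = 242·23 = 5566.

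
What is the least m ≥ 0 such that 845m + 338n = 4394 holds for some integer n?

0

Reduce mod 338: 845m ≡ 4394 (mod 338). With g = gcd(845, 338) = 169 dividing 4394, divide through: 5m ≡ 26 (mod 2).
Since gcd(5, 2) = 1, m ≡ 26·(5)⁻¹ ≡ 0 (mod 2). Smallest non-negative: 0.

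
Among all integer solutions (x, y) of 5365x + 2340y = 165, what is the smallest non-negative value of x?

417

Reduce mod 2340: 5365x ≡ 165 (mod 2340). With g = gcd(5365, 2340) = 5 dividing 165, divide through: 1073x ≡ 33 (mod 468).
Since gcd(1073, 468) = 1, x ≡ 33·(1073)⁻¹ ≡ 417 (mod 468). Smallest non-negative: 417.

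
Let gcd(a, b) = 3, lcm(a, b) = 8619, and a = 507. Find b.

51

a·b = gcd·lcm = 3·8619 = 25857, so b = 25857/507 = 51.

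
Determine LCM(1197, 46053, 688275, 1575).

503129025

1197 = 3² · 7 · 19; 46053 = 3² · 7 · 17 · 43; 688275 = 3² · 5² · 7 · 19 · 23; 1575 = 3² · 5² · 7
lcm takes max exponent of each prime: 3² · 5² · 7 · 17 · 19 · 23 · 43 = 503129025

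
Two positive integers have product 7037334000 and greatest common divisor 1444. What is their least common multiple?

4873500

gcd·lcm = product, so lcm = 7037334000/1444 = 4873500.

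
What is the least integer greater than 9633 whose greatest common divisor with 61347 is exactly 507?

10140

Multiples of 507 above 9633: 507·20, 507·21, … . Need the cofactor coprime to 61347/507 = 121.
Checking s = 20, 21, … the first with gcd(s, 121) = 1 is s = 20, giving 10140.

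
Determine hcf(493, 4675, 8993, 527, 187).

17

493 = 17 · 29; 4675 = 5² · 11 · 17; 8993 = 17 · 23²; 527 = 17 · 31; 187 = 11 · 17
gcd takes min exponent of each prime: 17 = 17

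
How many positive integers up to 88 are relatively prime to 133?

72

Prime factors of 133: 7, 19. Count integers ≤ 88 divisible by none of them.
By inclusion–exclusion: 88 − ⌊88/7⌋ − ⌊88/19⌋ + ⌊88/133⌋ = 72.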